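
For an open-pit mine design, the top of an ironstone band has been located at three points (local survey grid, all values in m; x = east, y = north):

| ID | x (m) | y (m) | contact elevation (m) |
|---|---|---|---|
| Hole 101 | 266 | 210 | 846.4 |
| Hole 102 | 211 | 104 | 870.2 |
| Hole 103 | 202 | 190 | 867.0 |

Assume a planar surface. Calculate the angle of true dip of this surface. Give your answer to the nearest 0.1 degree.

Let the plane be z = a·x + b·y + c.
Hole 102−Hole 101: −55a − 106b = 23.8;  Hole 103−Hole 101: −64a − 20b = 20.6.
Solving gives a = −0.30042, b = −0.06865.
Gradient magnitude |∇z| = √(a² + b²) = √(0.09025 + 0.00471) = 0.30817.
True dip = arctan(0.30817) = 17.1°, dipping toward ENE (azimuth ≈ 077°).

17.1°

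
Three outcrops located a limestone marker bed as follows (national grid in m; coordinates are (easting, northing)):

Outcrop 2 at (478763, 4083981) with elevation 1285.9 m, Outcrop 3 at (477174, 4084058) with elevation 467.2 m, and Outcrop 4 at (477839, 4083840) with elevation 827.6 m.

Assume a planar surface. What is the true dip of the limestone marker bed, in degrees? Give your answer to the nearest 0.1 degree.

Let the plane be z = a·E + b·N + c.
Outcrop 3−Outcrop 2: −1589a + 77b = −818.7;  Outcrop 4−Outcrop 2: −924a − 141b = −458.3.
Solving gives a = 0.51059, b = −0.09567.
Gradient magnitude |∇z| = √(a² + b²) = √(0.26071 + 0.00915) = 0.51948.
True dip = arctan(0.51948) = 27.5°, dipping toward W (azimuth ≈ 281°).

27.5°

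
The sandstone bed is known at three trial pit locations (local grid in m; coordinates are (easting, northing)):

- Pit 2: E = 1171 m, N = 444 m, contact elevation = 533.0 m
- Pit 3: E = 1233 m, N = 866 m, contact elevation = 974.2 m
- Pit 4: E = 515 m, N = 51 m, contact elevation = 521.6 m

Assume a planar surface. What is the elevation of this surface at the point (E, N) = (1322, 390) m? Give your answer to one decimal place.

370.4 m

Let the plane be z = a·E + b·N + c.
Pit 3−Pit 2: 62a + 422b = 441.2;  Pit 4−Pit 2: −656a − 393b = −11.4.
Solving gives a = −0.667737, b = 1.143601.
Then c = 533 − a·1171 − b·444 = 807.16.
At (1322, 390): z = −882.7 + 446.0 + 807.16 = 370.4 m.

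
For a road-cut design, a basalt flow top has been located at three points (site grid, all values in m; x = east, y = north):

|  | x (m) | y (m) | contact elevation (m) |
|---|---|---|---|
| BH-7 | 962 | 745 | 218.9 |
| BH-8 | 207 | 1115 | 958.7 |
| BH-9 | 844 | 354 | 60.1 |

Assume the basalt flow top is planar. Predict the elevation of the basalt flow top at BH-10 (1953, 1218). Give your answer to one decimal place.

Let the plane be z = a·x + b·y + c.
BH-8−BH-7: −755a + 370b = 739.8;  BH-9−BH-7: −118a − 391b = −158.8.
Solving gives a = −0.680229, b = 0.611425.
Then c = 218.9 − a·962 − b·745 = 417.77.
At (1953, 1218): z = −1328.5 + 744.7 + 417.77 = -166.0 m.

-166.0 m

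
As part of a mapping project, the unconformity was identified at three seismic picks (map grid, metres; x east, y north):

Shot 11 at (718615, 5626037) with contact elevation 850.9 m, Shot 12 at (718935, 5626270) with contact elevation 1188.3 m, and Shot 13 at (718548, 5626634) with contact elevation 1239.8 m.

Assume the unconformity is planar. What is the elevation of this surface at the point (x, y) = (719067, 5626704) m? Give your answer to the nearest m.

Two edge vectors: Shot 11→Shot 12 = (320, 233, 337.4), Shot 11→Shot 13 = (-67, 597, 388.9).
Normal n = (Shot 11→Shot 12) × (Shot 11→Shot 13) = (-110814.1, -147053.8, 206651).
So ∂z/∂x = −n_x/n_z = 0.53623791 and ∂z/∂y = −n_y/n_z = 0.71160459.
Intercept c from Shot 11: 850.9 − 385348.60 − 4003513.75 = −4388011.45.
At (719067, 5626704): z = 385591.0 + 4003988.4 − 4388011.45 = 1567.9 m.

1568 m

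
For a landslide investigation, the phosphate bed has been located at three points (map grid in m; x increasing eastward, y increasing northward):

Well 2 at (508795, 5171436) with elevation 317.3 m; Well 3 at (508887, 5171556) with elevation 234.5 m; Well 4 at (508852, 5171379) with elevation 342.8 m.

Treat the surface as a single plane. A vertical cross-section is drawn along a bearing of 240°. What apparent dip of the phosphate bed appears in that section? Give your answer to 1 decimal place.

22.4°

Let the plane be z = a·x + b·y + c.
Well 3−Well 2: 92a + 120b = −82.8;  Well 4−Well 2: 57a − 57b = 25.5.
Solving gives a = −0.13734, b = −0.58471.
Unit vector along 240° is (sin 240°, cos 240°) = (-0.8660, -0.5000).
Slope in that direction = a·(-0.8660) + b·(-0.5000) = 0.41129.
Apparent dip = arctan|0.41129| = 22.4° (true dip is 31.0°, so apparent ≤ true as expected).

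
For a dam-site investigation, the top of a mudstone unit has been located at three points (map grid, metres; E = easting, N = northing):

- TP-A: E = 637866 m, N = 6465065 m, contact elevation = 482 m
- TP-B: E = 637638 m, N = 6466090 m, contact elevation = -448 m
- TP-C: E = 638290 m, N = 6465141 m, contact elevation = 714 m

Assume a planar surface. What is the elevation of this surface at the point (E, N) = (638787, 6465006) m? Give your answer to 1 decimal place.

1155.2 m

Let the plane be z = a·E + b·N + c.
TP-B−TP-A: −228a + 1025b = −930;  TP-C−TP-A: 424a + 76b = 232.
Solving gives a = 0.682586607, b = −0.755483174.
Then c = 482 − a·637866 − b·6465065 = 4449331.04.
At (638787, 6465006): z = 436027.5 − 4884203.3 + 4449331.04 = 1155.2 m.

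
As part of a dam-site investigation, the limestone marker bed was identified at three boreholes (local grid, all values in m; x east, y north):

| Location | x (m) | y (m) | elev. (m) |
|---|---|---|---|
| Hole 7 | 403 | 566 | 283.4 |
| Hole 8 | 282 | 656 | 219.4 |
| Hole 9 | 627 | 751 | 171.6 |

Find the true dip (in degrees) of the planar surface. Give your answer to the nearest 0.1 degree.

33.3°

Two edge vectors: Hole 7→Hole 8 = (-121, 90, -64), Hole 7→Hole 9 = (224, 185, -111.8).
Normal n = (Hole 7→Hole 8) × (Hole 7→Hole 9) = (1778, -27863.8, -42545).
So ∂z/∂x = −n_x/n_z = 0.04179 and ∂z/∂y = −n_y/n_z = −0.65493.
Gradient magnitude |∇z| = √(a² + b²) = √(0.00175 + 0.42893) = 0.65626.
True dip = arctan(0.65626) = 33.3°, dipping toward N (azimuth ≈ 356°).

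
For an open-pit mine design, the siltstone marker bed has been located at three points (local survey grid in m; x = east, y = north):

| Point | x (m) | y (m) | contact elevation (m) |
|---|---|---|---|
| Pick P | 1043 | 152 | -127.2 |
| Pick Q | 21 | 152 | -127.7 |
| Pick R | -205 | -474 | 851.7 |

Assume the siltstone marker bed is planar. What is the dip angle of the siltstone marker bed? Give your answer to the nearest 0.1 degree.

Let the plane be z = a·x + b·y + c.
Pick Q−Pick P: −1022a + 0b = −0.5;  Pick R−Pick P: −1248a − 626b = 978.9.
Solving gives a = 0.00049, b = −1.56471.
Gradient magnitude |∇z| = √(a² + b²) = √(0.00000 + 2.44833) = 1.56471.
True dip = arctan(1.56471) = 57.4°, dipping toward N (azimuth ≈ 360°).

57.4°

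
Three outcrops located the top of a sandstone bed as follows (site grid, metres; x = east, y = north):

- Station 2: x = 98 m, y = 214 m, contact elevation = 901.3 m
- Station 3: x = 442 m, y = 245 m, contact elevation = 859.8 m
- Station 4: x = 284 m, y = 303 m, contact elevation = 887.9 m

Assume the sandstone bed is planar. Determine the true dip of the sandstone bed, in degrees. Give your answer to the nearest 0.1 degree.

10.3°

Let the plane be z = a·x + b·y + c.
Station 3−Station 2: 344a + 31b = −41.5;  Station 4−Station 2: 186a + 89b = −13.4.
Solving gives a = −0.13192, b = 0.12513.
Gradient magnitude |∇z| = √(a² + b²) = √(0.01740 + 0.01566) = 0.18182.
True dip = arctan(0.18182) = 10.3°, dipping toward SE (azimuth ≈ 133°).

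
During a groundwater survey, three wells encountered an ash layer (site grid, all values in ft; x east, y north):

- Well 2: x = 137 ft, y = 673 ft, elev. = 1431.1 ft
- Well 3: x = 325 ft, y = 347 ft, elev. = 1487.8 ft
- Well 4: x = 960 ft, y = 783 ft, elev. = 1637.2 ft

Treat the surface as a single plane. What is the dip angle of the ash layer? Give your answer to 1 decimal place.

14.3°

Let the plane be z = a·x + b·y + c.
Well 3−Well 2: 188a − 326b = 56.7;  Well 4−Well 2: 823a + 110b = 206.1.
Solving gives a = 0.25409, b = −0.02740.
Gradient magnitude |∇z| = √(a² + b²) = √(0.06456 + 0.00075) = 0.25556.
True dip = arctan(0.25556) = 14.3°, dipping toward W (azimuth ≈ 276°).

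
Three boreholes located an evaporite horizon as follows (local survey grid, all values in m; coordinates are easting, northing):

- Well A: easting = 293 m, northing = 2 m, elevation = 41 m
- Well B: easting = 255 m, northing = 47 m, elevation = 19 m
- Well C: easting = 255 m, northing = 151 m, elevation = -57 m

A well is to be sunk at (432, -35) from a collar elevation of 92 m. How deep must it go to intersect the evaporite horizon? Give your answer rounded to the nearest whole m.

64 m

Two edge vectors: Well A→Well B = (-38, 45, -22), Well A→Well C = (-38, 149, -98).
Normal n = (Well A→Well B) × (Well A→Well C) = (-1132, -2888, -3952).
So ∂z/∂easting = −n_x/n_z = −0.28644 and ∂z/∂northing = −n_y/n_z = −0.73077.
Intercept c from Well A: 41 + 83.93 + 1.46 = 126.39.
At (432, -35): z_contact = −123.7 + 25.6 + 126.39 = 28.2 m.
Depth below ground = 92 − 28.2 = 64 m.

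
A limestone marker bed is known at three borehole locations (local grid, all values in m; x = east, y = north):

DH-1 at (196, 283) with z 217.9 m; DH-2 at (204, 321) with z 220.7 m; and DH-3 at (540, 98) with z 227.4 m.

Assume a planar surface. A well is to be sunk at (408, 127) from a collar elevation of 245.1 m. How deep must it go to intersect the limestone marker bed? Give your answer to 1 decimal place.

Let the plane be z = a·x + b·y + c.
DH-2−DH-1: 8a + 38b = 2.8;  DH-3−DH-1: 344a − 185b = 9.5.
Solving gives a = 0.06040, b = 0.06097.
Then c = 217.9 − a·196 − b·283 = 188.81.
At (408, 127): z_contact = 24.64 + 7.74 + 188.81 = 221.19 m.
Depth below ground = 245.1 − 221.19 = 23.9 m.

23.9 m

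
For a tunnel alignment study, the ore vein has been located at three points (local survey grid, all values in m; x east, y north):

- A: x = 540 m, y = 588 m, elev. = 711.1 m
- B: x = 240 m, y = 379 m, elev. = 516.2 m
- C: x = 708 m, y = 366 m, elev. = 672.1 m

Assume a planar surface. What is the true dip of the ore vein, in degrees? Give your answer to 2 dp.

Two edge vectors: A→B = (-300, -209, -194.9), A→C = (168, -222, -39).
Normal n = (A→B) × (A→C) = (-35116.8, -44443.2, 101712).
So ∂z/∂x = −n_x/n_z = 0.34526 and ∂z/∂y = −n_y/n_z = 0.43695.
Gradient magnitude |∇z| = √(a² + b²) = √(0.11920 + 0.19093) = 0.55689.
True dip = arctan(0.55689) = 29.11°, dipping toward SW (azimuth ≈ 218°).

29.11°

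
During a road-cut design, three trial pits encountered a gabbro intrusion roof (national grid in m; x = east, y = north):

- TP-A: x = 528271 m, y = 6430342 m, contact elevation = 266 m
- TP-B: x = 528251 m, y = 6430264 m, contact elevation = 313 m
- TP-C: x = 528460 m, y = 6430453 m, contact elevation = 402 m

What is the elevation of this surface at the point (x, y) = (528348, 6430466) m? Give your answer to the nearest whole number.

248 m

Two edge vectors: TP-A→TP-B = (-20, -78, 47), TP-A→TP-C = (189, 111, 136).
Normal n = (TP-A→TP-B) × (TP-A→TP-C) = (-15825, 11603, 12522).
So ∂z/∂x = −n_x/n_z = 1.26377575 and ∂z/∂y = −n_y/n_z = −0.92660917.
Intercept c from TP-A: 266 − 667616.08 + 5958413.85 = 5291063.77.
At (528348, 6430466): z = 667713.4 − 5958528.7 + 5291063.77 = 248.4 m.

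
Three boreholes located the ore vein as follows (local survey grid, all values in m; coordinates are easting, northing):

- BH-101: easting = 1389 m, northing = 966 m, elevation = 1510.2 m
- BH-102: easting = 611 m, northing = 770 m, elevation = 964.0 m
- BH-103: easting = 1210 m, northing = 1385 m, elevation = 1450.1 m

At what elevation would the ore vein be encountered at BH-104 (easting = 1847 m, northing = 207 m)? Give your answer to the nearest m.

1708 m

Let the plane be z = a·easting + b·northing + c.
BH-102−BH-101: −778a − 196b = −546.2;  BH-103−BH-101: −179a + 419b = −60.1.
Solving gives a = 0.66646, b = 0.14128.
Then c = 1510.2 − a·1389 − b·966 = 448.00.
At (1847, 207): z = 1231.0 + 29.2 + 448.00 = 1708.2 m.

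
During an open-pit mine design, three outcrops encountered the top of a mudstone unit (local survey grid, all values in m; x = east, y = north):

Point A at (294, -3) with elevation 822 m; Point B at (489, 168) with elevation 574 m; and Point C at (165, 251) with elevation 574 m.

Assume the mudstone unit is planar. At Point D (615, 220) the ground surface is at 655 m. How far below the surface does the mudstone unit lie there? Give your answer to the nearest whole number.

176 m

Two edge vectors: Point A→Point B = (195, 171, -248), Point A→Point C = (-129, 254, -248).
Normal n = (Point A→Point B) × (Point A→Point C) = (20584, 80352, 71589).
So ∂z/∂x = −n_x/n_z = −0.28753 and ∂z/∂y = −n_y/n_z = −1.12241.
Intercept c from Point A: 822 + 84.53 − 3.37 = 903.17.
At (615, 220): z_contact = −176.8 − 246.9 + 903.17 = 479.4 m.
Depth below ground = 655 − 479.4 = 176 m.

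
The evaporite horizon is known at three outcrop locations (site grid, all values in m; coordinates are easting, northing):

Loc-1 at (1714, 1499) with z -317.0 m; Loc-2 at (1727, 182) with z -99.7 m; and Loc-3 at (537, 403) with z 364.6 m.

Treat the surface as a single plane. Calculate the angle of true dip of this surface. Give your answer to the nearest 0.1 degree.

Two edge vectors: Loc-1→Loc-2 = (13, -1317, 217.3), Loc-1→Loc-3 = (-1177, -1096, 681.6).
Normal n = (Loc-1→Loc-2) × (Loc-1→Loc-3) = (-659506.4, -264622.9, -1564357).
So ∂z/∂easting = −n_x/n_z = −0.42158 and ∂z/∂northing = −n_y/n_z = −0.16916.
Gradient magnitude |∇z| = √(a² + b²) = √(0.17773 + 0.02861) = 0.45425.
True dip = arctan(0.45425) = 24.4°, dipping toward ENE (azimuth ≈ 068°).

24.4°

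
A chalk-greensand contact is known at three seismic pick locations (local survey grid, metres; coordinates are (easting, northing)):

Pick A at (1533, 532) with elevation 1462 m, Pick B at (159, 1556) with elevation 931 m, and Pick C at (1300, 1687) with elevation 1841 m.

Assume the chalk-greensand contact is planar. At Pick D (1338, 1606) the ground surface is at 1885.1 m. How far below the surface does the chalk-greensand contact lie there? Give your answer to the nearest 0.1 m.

54.6 m

Two edge vectors: Pick A→Pick B = (-1374, 1024, -531), Pick A→Pick C = (-233, 1155, 379).
Normal n = (Pick A→Pick B) × (Pick A→Pick C) = (1001401, 644469, -1348378).
So ∂z/∂E = −n_x/n_z = 0.742671 and ∂z/∂N = −n_y/n_z = 0.477959.
Intercept c from Pick A: 1462 − 1138.51 − 254.27 = 69.21.
At (1338, 1606): z_contact = 993.69 + 767.60 + 69.21 = 1830.51 m.
Depth below ground = 1885.1 − 1830.51 = 54.6 m.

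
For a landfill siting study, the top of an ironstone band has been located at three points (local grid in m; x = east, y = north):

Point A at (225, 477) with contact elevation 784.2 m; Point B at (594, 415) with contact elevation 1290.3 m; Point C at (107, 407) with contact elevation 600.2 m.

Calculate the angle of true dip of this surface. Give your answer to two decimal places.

Let the plane be z = a·x + b·y + c.
Point B−Point A: 369a − 62b = 506.1;  Point C−Point A: −118a − 70b = −184.
Solving gives a = 1.41299, b = 0.24667.
Gradient magnitude |∇z| = √(a² + b²) = √(1.99654 + 0.06085) = 1.43436.
True dip = arctan(1.43436) = 55.12°, dipping toward W (azimuth ≈ 260°).

55.12°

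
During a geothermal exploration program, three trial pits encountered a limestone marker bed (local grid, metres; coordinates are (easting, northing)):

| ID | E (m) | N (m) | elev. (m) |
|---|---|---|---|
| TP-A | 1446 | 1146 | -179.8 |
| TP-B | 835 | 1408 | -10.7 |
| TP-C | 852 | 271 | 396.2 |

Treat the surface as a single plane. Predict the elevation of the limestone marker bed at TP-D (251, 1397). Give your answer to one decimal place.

246.2 m

Let the plane be z = a·E + b·N + c.
TP-B−TP-A: −611a + 262b = 169.1;  TP-C−TP-A: −594a − 875b = 576.
Solving gives a = −0.432993, b = −0.364346.
Then c = -179.8 − a·1446 − b·1146 = 863.85.
At (251, 1397): z = −108.7 − 509.0 + 863.85 = 246.2 m.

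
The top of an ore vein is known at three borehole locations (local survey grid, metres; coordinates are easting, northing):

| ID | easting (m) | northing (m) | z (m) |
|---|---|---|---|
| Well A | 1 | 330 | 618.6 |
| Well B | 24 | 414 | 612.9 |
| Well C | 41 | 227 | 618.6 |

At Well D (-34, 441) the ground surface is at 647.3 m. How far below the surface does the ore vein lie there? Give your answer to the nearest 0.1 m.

29.5 m

Let the plane be z = a·easting + b·northing + c.
Well B−Well A: 23a + 84b = −5.7;  Well C−Well A: 40a − 103b = 0.
Solving gives a = −0.10248, b = −0.03980.
Then c = 618.6 − a·1 − b·330 = 631.84.
At (-34, 441): z_contact = 3.48 − 17.55 + 631.84 = 617.77 m.
Depth below ground = 647.3 − 617.77 = 29.5 m.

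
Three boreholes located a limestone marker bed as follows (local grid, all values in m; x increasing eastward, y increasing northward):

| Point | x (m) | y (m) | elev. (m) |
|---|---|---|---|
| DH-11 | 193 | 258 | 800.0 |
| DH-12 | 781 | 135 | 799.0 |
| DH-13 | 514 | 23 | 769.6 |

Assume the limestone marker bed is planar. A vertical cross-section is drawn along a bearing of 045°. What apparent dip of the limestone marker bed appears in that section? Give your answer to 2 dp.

8.58°

Let the plane be z = a·x + b·y + c.
DH-12−DH-11: 588a − 123b = −1;  DH-13−DH-11: 321a − 235b = −30.4.
Solving gives a = 0.03550, b = 0.17786.
Unit vector along 045° is (sin 45°, cos 45°) = (0.7071, 0.7071).
Slope in that direction = a·(0.7071) + b·(0.7071) = 0.15087.
Apparent dip = arctan|0.15087| = 8.58° (true dip is 10.3°, so apparent ≤ true as expected).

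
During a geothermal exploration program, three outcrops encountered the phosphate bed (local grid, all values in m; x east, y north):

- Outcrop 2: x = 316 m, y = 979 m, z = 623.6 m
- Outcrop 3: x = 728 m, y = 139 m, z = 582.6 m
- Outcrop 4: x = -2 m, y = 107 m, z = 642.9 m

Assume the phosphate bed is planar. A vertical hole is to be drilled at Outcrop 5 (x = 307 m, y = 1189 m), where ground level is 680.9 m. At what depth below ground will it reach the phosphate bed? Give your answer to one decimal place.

Two edge vectors: Outcrop 2→Outcrop 3 = (412, -840, -41), Outcrop 2→Outcrop 4 = (-318, -872, 19.3).
Normal n = (Outcrop 2→Outcrop 3) × (Outcrop 2→Outcrop 4) = (-51964, 5086.4, -626384).
So ∂z/∂x = −n_x/n_z = −0.082959 and ∂z/∂y = −n_y/n_z = 0.008120.
Intercept c from Outcrop 2: 623.6 + 26.21 − 7.95 = 641.87.
At (307, 1189): z_contact = −25.47 + 9.65 + 641.87 = 626.05 m.
Depth below ground = 680.9 − 626.05 = 54.8 m.

54.8 m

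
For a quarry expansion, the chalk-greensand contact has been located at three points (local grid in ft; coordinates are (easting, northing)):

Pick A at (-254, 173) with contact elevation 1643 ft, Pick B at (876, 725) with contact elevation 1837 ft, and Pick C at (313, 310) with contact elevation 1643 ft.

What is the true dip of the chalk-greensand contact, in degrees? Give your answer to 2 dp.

35.58°

Two edge vectors: Pick A→Pick B = (1130, 552, 194), Pick A→Pick C = (567, 137, 0).
Normal n = (Pick A→Pick B) × (Pick A→Pick C) = (-26578, 109998, -158174).
So ∂z/∂E = −n_x/n_z = −0.16803 and ∂z/∂N = −n_y/n_z = 0.69542.
Gradient magnitude |∇z| = √(a² + b²) = √(0.02823 + 0.48361) = 0.71544.
True dip = arctan(0.71544) = 35.58°, dipping toward SSE (azimuth ≈ 166°).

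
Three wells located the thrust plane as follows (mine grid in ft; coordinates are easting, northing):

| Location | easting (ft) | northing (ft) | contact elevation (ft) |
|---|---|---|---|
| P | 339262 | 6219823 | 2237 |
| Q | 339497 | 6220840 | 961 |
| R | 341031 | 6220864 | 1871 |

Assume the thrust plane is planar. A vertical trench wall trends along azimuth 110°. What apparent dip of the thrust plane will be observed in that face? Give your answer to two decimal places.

46.55°

Let the plane be z = a·easting + b·northing + c.
Q−P: 235a + 1017b = −1276;  R−P: 1769a + 1041b = −366.
Solving gives a = 0.61507, b = −1.39680.
Unit vector along 110° is (sin 110°, cos 110°) = (0.9397, -0.3420).
Slope in that direction = a·(0.9397) + b·(-0.3420) = 1.05571.
Apparent dip = arctan|1.05571| = 46.55° (true dip is 56.8°, so apparent ≤ true as expected).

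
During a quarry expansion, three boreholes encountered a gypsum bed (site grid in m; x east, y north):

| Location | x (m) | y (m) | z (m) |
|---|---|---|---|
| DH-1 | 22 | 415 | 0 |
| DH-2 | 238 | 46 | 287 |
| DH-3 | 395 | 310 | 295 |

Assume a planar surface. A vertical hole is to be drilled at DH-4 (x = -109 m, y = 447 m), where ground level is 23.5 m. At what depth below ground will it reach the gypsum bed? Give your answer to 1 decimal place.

Let the plane be z = a·x + b·y + c.
DH-2−DH-1: 216a − 369b = 287;  DH-3−DH-1: 373a − 105b = 295.
Solving gives a = 0.68478, b = −0.37693.
Then c = 0 − a·22 − b·415 = 141.36.
At (-109, 447): z_contact = −74.64 − 168.49 + 141.36 = -101.77 m.
Depth below ground = 23.5 − (-101.77) = 125.3 m.

125.3 m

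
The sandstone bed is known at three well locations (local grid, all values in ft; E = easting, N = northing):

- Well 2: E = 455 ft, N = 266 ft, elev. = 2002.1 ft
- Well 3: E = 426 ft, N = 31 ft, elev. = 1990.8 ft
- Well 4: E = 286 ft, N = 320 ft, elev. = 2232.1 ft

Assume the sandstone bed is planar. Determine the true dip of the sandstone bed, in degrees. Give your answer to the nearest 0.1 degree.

52.7°

Two edge vectors: Well 2→Well 3 = (-29, -235, -11.3), Well 2→Well 4 = (-169, 54, 230).
Normal n = (Well 2→Well 3) × (Well 2→Well 4) = (-53439.8, 8579.7, -41281).
So ∂z/∂E = −n_x/n_z = −1.29454 and ∂z/∂N = −n_y/n_z = 0.20784.
Gradient magnitude |∇z| = √(a² + b²) = √(1.67583 + 0.04320) = 1.31112.
True dip = arctan(1.31112) = 52.7°, dipping toward E (azimuth ≈ 099°).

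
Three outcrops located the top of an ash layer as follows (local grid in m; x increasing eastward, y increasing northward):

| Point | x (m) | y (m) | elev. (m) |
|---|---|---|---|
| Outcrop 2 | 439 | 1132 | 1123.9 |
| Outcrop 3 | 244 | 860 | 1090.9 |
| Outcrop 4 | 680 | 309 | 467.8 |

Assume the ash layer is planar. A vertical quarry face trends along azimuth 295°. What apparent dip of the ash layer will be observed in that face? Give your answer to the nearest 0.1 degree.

40.7°

Let the plane be z = a·x + b·y + c.
Outcrop 3−Outcrop 2: −195a − 272b = −33;  Outcrop 4−Outcrop 2: 241a − 823b = −656.1.
Solving gives a = −0.66936, b = 0.60120.
Unit vector along 295° is (sin 295°, cos 295°) = (-0.9063, 0.4226).
Slope in that direction = a·(-0.9063) + b·(0.4226) = 0.86072.
Apparent dip = arctan|0.86072| = 40.7° (true dip is 42.0°, so apparent ≤ true as expected).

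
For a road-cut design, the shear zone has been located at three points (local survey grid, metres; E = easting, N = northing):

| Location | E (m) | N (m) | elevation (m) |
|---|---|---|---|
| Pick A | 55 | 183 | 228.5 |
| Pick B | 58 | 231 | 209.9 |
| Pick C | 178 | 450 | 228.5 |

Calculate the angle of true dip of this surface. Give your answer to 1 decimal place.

47.0°

Two edge vectors: Pick A→Pick B = (3, 48, -18.6), Pick A→Pick C = (123, 267, 0).
Normal n = (Pick A→Pick B) × (Pick A→Pick C) = (4966.2, -2287.8, -5103).
So ∂z/∂E = −n_x/n_z = 0.97319 and ∂z/∂N = −n_y/n_z = −0.44832.
Gradient magnitude |∇z| = √(a² + b²) = √(0.94710 + 0.20099) = 1.07149.
True dip = arctan(1.07149) = 47.0°, dipping toward WNW (azimuth ≈ 295°).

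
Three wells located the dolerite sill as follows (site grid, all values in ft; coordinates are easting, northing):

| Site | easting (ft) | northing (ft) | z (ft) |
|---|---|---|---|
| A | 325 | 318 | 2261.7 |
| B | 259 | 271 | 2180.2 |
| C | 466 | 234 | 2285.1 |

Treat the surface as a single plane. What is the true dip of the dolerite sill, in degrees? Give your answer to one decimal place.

Two edge vectors: A→B = (-66, -47, -81.5), A→C = (141, -84, 23.4).
Normal n = (A→B) × (A→C) = (-7945.8, -9947.1, 12171).
So ∂z/∂easting = −n_x/n_z = 0.65285 and ∂z/∂northing = −n_y/n_z = 0.81728.
Gradient magnitude |∇z| = √(a² + b²) = √(0.42621 + 0.66794) = 1.04602.
True dip = arctan(1.04602) = 46.3°, dipping toward SW (azimuth ≈ 219°).

46.3°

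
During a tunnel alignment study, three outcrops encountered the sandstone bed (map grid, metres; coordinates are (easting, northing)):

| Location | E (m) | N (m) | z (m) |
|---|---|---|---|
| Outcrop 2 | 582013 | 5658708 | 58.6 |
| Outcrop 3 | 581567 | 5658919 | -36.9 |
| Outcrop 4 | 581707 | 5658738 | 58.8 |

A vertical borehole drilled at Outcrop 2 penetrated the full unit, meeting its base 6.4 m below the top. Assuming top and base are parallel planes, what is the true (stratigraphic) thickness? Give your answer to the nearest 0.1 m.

Let the plane be z = a·E + b·N + c.
Outcrop 3−Outcrop 2: −446a + 211b = −95.5;  Outcrop 4−Outcrop 2: −306a + 30b = 0.2.
Solving gives a = −0.05680, b = −0.57266.
|∇z| = √(a²+b²) = 0.57547, so dip δ = arctan(0.57547) = 29.92°.
True thickness = vertical thickness × cos δ = 6.4 × cos 29.92° = 5.5 m.

5.5 m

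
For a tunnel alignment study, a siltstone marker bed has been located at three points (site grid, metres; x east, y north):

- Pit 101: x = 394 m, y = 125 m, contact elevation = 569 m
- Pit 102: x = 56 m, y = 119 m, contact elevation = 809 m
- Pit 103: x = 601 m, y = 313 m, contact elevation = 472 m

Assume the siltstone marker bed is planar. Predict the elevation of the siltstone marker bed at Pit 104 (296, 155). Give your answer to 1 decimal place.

Two edge vectors: Pit 101→Pit 102 = (-338, -6, 240), Pit 101→Pit 103 = (207, 188, -97).
Normal n = (Pit 101→Pit 102) × (Pit 101→Pit 103) = (-44538, 16894, -62302).
So ∂z/∂x = −n_x/n_z = −0.71487 and ∂z/∂y = −n_y/n_z = 0.27116.
Intercept c from Pit 101: 569 + 281.66 − 33.90 = 816.76.
At (296, 155): z = −211.6 + 42.0 + 816.76 = 647.2 m.

647.2 m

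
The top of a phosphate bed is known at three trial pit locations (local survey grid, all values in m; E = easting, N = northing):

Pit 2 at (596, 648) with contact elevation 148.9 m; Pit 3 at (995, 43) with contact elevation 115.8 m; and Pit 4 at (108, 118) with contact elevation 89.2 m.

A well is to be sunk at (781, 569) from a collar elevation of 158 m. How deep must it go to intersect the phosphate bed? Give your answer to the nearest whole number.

Two edge vectors: Pit 2→Pit 3 = (399, -605, -33.1), Pit 2→Pit 4 = (-488, -530, -59.7).
Normal n = (Pit 2→Pit 3) × (Pit 2→Pit 4) = (18575.5, 39973.1, -506710).
So ∂z/∂E = −n_x/n_z = 0.03666 and ∂z/∂N = −n_y/n_z = 0.07889.
Intercept c from Pit 2: 148.9 − 21.85 − 51.12 = 75.93.
At (781, 569): z_contact = 28.6 + 44.9 + 75.93 = 149.4 m.
Depth below ground = 158 − 149.4 = 9 m.

9 m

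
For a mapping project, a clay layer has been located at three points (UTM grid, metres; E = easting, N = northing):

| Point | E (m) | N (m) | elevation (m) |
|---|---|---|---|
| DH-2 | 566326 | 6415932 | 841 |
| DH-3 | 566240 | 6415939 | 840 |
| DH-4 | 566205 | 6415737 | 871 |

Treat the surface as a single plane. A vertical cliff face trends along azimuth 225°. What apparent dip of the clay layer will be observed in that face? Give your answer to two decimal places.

Two edge vectors: DH-2→DH-3 = (-86, 7, -1), DH-2→DH-4 = (-121, -195, 30).
Normal n = (DH-2→DH-3) × (DH-2→DH-4) = (15, 2701, 17617).
So ∂z/∂E = −n_x/n_z = −0.00085 and ∂z/∂N = −n_y/n_z = −0.15332.
Unit vector along 225° is (sin 225°, cos 225°) = (-0.7071, -0.7071).
Slope in that direction = a·(-0.7071) + b·(-0.7071) = 0.10901.
Apparent dip = arctan|0.10901| = 6.22° (true dip is 8.7°, so apparent ≤ true as expected).

6.22°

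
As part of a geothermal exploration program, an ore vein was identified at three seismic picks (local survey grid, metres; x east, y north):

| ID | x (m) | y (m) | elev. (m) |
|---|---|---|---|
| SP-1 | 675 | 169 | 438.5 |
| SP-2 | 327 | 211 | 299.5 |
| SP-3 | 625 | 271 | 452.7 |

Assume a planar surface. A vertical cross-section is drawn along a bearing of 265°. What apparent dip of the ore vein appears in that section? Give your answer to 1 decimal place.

Two edge vectors: SP-1→SP-2 = (-348, 42, -139), SP-1→SP-3 = (-50, 102, 14.2).
Normal n = (SP-1→SP-2) × (SP-1→SP-3) = (14774.4, 11891.6, -33396).
So ∂z/∂x = −n_x/n_z = 0.44240 and ∂z/∂y = −n_y/n_z = 0.35608.
Unit vector along 265° is (sin 265°, cos 265°) = (-0.9962, -0.0872).
Slope in that direction = a·(-0.9962) + b·(-0.0872) = −0.47175.
Apparent dip = arctan|0.47175| = 25.3° (true dip is 29.6°, so apparent ≤ true as expected).

25.3°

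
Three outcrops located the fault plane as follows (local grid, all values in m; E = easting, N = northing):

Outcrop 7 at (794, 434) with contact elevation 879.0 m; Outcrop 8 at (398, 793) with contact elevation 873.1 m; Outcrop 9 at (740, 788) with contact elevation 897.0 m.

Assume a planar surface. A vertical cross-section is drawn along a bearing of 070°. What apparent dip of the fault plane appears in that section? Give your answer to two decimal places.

Two edge vectors: Outcrop 7→Outcrop 8 = (-396, 359, -5.9), Outcrop 7→Outcrop 9 = (-54, 354, 18).
Normal n = (Outcrop 7→Outcrop 8) × (Outcrop 7→Outcrop 9) = (8550.6, 7446.6, -120798).
So ∂z/∂E = −n_x/n_z = 0.07078 and ∂z/∂N = −n_y/n_z = 0.06165.
Unit vector along 070° is (sin 70°, cos 70°) = (0.9397, 0.3420).
Slope in that direction = a·(0.9397) + b·(0.3420) = 0.08760.
Apparent dip = arctan|0.08760| = 5.01° (true dip is 5.4°, so apparent ≤ true as expected).

5.01°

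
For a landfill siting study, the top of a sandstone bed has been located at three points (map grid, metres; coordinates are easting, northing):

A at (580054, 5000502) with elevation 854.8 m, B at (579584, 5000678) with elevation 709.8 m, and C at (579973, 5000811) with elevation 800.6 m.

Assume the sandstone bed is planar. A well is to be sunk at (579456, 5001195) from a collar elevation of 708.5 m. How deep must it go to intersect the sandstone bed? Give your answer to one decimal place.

Two edge vectors: A→B = (-470, 176, -145), A→C = (-81, 309, -54.2).
Normal n = (A→B) × (A→C) = (35265.8, -13729, -130974).
So ∂z/∂easting = −n_x/n_z = 0.269258021 and ∂z/∂northing = −n_y/n_z = −0.104822331.
Intercept c from A: 854.8 − 156184.19 + 524164.28 = 368834.88.
At (579456, 5001195): z_contact = 156023.18 − 524236.92 + 368834.88 = 621.14 m.
Depth below ground = 708.5 − 621.14 = 87.4 m.

87.4 m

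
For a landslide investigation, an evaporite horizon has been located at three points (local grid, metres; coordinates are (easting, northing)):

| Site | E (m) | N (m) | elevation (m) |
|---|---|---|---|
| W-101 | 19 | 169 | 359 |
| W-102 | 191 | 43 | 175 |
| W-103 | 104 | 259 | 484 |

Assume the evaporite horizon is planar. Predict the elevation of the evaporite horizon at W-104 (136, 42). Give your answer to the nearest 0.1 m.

Let the plane be z = a·E + b·N + c.
W-102−W-101: 172a − 126b = −184;  W-103−W-101: 85a + 90b = 125.
Solving gives a = −0.03093, b = 1.41810.
Then c = 359 − a·19 − b·169 = 119.93.
At (136, 42): z = −4.2 + 59.6 + 119.93 = 175.3 m.

175.3 m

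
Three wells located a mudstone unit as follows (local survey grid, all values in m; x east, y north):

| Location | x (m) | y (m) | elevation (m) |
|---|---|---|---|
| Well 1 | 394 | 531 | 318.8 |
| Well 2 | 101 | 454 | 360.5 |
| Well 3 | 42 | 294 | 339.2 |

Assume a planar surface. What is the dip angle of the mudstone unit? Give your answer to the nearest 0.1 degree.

Let the plane be z = a·x + b·y + c.
Well 2−Well 1: −293a − 77b = 41.7;  Well 3−Well 1: −352a − 237b = 20.4.
Solving gives a = −0.19633, b = 0.20552.
Gradient magnitude |∇z| = √(a² + b²) = √(0.03855 + 0.04224) = 0.28423.
True dip = arctan(0.28423) = 15.9°, dipping toward SE (azimuth ≈ 136°).

15.9°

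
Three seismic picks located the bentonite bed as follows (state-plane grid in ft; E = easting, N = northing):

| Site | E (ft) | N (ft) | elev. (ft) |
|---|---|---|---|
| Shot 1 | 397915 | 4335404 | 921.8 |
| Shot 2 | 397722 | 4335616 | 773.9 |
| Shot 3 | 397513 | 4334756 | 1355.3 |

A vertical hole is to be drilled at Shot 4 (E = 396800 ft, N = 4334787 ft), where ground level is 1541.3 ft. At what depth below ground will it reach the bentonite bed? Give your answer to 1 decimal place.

220.4 ft

Two edge vectors: Shot 1→Shot 2 = (-193, 212, -147.9), Shot 1→Shot 3 = (-402, -648, 433.5).
Normal n = (Shot 1→Shot 2) × (Shot 1→Shot 3) = (-3937.2, 143121.3, 210288).
So ∂z/∂E = −n_x/n_z = 0.018722894 and ∂z/∂N = −n_y/n_z = −0.680596610.
Intercept c from Shot 1: 921.8 − 7450.12 + 2950661.27 = 2944132.95.
At (396800, 4334787): z_contact = 7429.24 − 2950241.34 + 2944132.95 = 1320.85 ft.
Depth below ground = 1541.3 − 1320.85 = 220.4 ft.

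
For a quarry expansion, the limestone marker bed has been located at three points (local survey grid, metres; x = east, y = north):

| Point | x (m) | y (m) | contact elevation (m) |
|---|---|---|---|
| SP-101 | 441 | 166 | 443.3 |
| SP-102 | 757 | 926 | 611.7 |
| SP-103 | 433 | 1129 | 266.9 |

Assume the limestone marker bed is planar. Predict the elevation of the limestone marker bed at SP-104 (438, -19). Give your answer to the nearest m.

Two edge vectors: SP-101→SP-102 = (316, 760, 168.4), SP-101→SP-103 = (-8, 963, -176.4).
Normal n = (SP-101→SP-102) × (SP-101→SP-103) = (-296233.2, 54395.2, 310388).
So ∂z/∂x = −n_x/n_z = 0.95440 and ∂z/∂y = −n_y/n_z = −0.17525.
Intercept c from SP-101: 443.3 − 420.89 + 29.09 = 51.50.
At (438, -19): z = 418.0 + 3.3 + 51.50 = 472.9 m.

473 m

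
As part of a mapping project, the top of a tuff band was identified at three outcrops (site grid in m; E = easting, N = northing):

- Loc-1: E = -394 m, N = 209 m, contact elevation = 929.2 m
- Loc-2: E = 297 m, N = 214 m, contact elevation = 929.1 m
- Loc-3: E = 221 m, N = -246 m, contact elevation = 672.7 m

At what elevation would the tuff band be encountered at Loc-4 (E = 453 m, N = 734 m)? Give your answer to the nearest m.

1219 m

Two edge vectors: Loc-1→Loc-2 = (691, 5, -0.1), Loc-1→Loc-3 = (615, -455, -256.5).
Normal n = (Loc-1→Loc-2) × (Loc-1→Loc-3) = (-1328, 177180, -317480).
So ∂z/∂E = −n_x/n_z = −0.00418 and ∂z/∂N = −n_y/n_z = 0.55808.
Intercept c from Loc-1: 929.2 − 1.65 − 116.64 = 810.91.
At (453, 734): z = −1.9 + 409.6 + 810.91 = 1218.7 m.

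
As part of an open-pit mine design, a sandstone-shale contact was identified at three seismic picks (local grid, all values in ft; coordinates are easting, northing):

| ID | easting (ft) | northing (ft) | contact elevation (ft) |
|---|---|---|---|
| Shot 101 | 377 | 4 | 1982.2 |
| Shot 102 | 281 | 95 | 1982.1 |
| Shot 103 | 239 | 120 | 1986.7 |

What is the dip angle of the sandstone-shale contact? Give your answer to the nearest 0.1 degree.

23.3°

Let the plane be z = a·easting + b·northing + c.
Shot 102−Shot 101: −96a + 91b = −0.1;  Shot 103−Shot 101: −138a + 116b = 4.5.
Solving gives a = −0.29613, b = −0.31350.
Gradient magnitude |∇z| = √(a² + b²) = √(0.08769 + 0.09828) = 0.43125.
True dip = arctan(0.43125) = 23.3°, dipping toward NE (azimuth ≈ 043°).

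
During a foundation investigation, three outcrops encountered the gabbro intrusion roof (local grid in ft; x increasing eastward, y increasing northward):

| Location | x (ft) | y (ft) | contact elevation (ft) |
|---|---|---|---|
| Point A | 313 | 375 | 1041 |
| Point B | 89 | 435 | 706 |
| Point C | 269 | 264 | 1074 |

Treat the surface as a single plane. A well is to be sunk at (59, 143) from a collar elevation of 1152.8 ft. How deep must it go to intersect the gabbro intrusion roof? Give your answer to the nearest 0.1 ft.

250.2 ft

Let the plane be z = a·x + b·y + c.
Point B−Point A: −224a + 60b = −335;  Point C−Point A: −44a − 111b = 33.
Solving gives a = 1.28000, b = −0.80468.
Then c = 1041 − a·313 − b·375 = 942.12.
At (59, 143): z_contact = 75.52 − 115.07 + 942.12 = 902.57 ft.
Depth below ground = 1152.8 − 902.57 = 250.2 ft.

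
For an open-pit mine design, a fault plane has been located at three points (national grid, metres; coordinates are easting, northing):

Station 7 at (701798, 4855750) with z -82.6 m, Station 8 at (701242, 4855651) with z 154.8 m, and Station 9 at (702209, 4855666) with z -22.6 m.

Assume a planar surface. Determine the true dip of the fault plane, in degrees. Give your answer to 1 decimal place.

56.4°

Let the plane be z = a·easting + b·northing + c.
Station 8−Station 7: −556a − 99b = 237.4;  Station 9−Station 7: 411a − 84b = 60.
Solving gives a = −0.16021, b = −1.49819.
Gradient magnitude |∇z| = √(a² + b²) = √(0.02567 + 2.24458) = 1.50673.
True dip = arctan(1.50673) = 56.4°, dipping toward N (azimuth ≈ 006°).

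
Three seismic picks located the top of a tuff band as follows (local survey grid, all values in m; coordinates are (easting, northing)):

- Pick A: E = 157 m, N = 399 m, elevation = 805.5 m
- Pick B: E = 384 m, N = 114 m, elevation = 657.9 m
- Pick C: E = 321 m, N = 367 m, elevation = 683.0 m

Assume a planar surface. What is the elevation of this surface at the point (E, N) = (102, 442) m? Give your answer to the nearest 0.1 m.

843.6 m

Let the plane be z = a·E + b·N + c.
Pick B−Pick A: 227a − 285b = −147.6;  Pick C−Pick A: 164a − 32b = −122.5.
Solving gives a = −0.76475, b = −0.09122.
Then c = 805.5 − a·157 − b·399 = 961.96.
At (102, 442): z = −78.0 − 40.3 + 961.96 = 843.6 m.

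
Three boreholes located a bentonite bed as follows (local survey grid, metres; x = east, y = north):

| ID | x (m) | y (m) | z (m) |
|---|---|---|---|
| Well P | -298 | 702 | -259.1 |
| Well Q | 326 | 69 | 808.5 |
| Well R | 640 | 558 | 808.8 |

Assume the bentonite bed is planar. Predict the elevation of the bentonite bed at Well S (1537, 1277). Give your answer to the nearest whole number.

1260 m

Let the plane be z = a·x + b·y + c.
Well Q−Well P: 624a − 633b = 1067.6;  Well R−Well P: 938a − 144b = 1067.9.
Solving gives a = 1.03641, b = −0.66489.
Then c = -259.1 − a·-298 − b·702 = 516.51.
At (1537, 1277): z = 1593.0 − 849.1 + 516.51 = 1260.4 m.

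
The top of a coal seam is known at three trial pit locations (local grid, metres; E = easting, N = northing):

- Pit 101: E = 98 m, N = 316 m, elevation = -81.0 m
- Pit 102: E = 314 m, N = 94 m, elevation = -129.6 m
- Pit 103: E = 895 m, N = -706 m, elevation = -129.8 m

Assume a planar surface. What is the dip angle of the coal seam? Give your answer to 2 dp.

47.60°

Two edge vectors: Pit 101→Pit 102 = (216, -222, -48.6), Pit 101→Pit 103 = (797, -1022, -48.8).
Normal n = (Pit 101→Pit 102) × (Pit 101→Pit 103) = (-38835.6, -28193.4, -43818).
So ∂z/∂E = −n_x/n_z = −0.88629 and ∂z/∂N = −n_y/n_z = −0.64342.
Gradient magnitude |∇z| = √(a² + b²) = √(0.78552 + 0.41399) = 1.09522.
True dip = arctan(1.09522) = 47.60°, dipping toward NE (azimuth ≈ 054°).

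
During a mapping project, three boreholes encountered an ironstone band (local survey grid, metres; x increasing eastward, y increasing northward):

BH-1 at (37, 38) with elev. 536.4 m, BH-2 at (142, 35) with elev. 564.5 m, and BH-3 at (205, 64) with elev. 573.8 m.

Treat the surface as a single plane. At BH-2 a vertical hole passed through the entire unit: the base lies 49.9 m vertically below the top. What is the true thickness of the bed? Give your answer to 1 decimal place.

47.0 m

Let the plane be z = a·x + b·y + c.
BH-2−BH-1: 105a − 3b = 28.1;  BH-3−BH-1: 168a + 26b = 37.4.
Solving gives a = 0.26061, b = −0.24545.
|∇z| = √(a²+b²) = 0.35800, so dip δ = arctan(0.35800) = 19.70°.
True thickness = vertical thickness × cos δ = 49.9 × cos 19.70° = 47.0 m.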